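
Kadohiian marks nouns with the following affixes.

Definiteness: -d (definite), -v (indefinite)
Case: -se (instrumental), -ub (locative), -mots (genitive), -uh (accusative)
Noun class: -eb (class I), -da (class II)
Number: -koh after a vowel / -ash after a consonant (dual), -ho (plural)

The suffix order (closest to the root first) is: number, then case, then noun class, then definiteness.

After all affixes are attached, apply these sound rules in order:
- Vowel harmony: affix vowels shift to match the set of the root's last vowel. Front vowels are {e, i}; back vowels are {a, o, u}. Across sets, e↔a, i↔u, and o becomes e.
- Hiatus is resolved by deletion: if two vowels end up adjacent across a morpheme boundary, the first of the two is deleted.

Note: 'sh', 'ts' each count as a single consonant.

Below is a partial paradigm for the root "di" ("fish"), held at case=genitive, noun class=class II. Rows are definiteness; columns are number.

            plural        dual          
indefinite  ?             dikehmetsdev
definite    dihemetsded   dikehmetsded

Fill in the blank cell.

dihemetsdev

Attach number plural -ho → diho.
Attach case genitive -mots → dihomots.
Attach noun class class II -da → dihomotsda.
Attach definiteness indefinite -v → dihomotsdav.
Apply vowel harmony: dihomotsdav → dihemetsdev.
Vowel deletion: no change.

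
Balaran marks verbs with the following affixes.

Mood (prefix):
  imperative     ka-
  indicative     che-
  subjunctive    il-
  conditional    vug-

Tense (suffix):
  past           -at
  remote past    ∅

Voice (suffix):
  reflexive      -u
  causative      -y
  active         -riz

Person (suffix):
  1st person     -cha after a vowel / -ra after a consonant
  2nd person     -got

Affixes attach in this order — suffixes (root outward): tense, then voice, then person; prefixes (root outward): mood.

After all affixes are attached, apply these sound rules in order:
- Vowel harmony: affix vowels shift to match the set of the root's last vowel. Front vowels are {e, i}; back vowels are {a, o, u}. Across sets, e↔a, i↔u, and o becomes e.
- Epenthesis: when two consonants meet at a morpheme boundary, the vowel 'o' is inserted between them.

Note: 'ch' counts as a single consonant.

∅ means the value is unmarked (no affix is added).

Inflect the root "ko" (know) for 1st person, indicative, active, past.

chakoatoruzora

Attach tense past -at → koat.
Attach mood indicative che- → chekoat.
Attach voice active -riz → chekoatriz.
Attach person 1st person -ra (after consonant 'z') → chekoatrizra.
Apply vowel harmony: chekoatrizra → chakoatruzra.
Apply epenthesis: chakoatruzra → chakoatoruzora.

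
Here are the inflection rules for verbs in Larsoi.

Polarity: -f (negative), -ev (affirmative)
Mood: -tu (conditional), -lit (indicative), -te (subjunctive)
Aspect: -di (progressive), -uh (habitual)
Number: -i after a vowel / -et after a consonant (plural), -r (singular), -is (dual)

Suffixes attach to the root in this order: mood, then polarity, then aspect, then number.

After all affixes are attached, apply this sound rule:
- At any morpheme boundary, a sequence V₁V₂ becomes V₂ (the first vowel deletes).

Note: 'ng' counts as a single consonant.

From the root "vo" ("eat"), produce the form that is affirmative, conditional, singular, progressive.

votevdir

Attach mood conditional -tu → votu.
Attach polarity affirmative -ev → votuev.
Attach aspect progressive -di → votuevdi.
Attach number singular -r → votuevdir.
Apply vowel deletion: votuevdir → votevdir.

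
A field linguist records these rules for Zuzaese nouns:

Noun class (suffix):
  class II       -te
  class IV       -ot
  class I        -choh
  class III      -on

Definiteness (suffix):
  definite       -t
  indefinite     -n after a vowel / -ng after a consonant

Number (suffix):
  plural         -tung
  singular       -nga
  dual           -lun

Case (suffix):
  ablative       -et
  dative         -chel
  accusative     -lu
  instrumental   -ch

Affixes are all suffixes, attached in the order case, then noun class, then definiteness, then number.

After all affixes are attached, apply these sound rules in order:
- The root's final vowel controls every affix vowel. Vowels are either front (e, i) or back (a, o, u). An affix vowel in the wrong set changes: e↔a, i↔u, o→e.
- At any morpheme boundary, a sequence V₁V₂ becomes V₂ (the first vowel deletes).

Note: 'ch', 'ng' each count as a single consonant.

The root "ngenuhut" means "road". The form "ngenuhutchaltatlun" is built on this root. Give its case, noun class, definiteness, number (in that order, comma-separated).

Segment: ngenuhut-chel-te-t-lun.
case: -chel → dative.
noun class: -te → class II.
definiteness: -t → definite.
number: -lun → dual.

dative, class II, definite, dual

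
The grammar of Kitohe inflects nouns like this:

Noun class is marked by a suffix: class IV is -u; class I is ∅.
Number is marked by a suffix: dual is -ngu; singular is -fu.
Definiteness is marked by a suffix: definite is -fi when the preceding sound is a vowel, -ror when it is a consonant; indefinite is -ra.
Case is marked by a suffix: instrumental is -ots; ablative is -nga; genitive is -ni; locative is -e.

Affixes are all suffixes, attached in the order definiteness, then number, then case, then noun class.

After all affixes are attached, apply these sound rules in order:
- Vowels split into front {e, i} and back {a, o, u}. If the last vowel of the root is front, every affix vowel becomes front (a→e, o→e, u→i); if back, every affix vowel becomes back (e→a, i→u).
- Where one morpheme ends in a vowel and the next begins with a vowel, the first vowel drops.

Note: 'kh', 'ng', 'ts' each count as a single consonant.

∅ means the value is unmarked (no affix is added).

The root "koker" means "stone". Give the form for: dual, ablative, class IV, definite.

Attach definiteness definite -ror (after consonant 'r') → kokerror.
Attach number dual -ngu → kokerrorngu.
Attach case ablative -nga → kokerrorngunga.
Attach noun class class IV -u → kokerrorngungau.
Apply vowel harmony: kokerrorngungau → kokerrerngingei.
Apply vowel deletion: kokerrerngingei → kokerrerngingi.

kokerrerngingi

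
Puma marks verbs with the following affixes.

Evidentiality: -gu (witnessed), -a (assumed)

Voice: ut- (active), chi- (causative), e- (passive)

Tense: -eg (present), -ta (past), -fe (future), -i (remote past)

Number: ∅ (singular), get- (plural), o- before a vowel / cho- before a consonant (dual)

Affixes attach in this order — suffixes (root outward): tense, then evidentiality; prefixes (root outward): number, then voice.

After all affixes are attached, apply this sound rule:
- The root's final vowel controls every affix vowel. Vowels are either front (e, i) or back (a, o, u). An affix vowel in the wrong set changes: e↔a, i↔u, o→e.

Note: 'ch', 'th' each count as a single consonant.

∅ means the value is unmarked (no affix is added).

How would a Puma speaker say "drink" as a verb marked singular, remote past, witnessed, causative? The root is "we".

number = singular: zero marking, form stays we.
Attach tense remote past -i → wei.
Attach voice causative chi- → chiwei.
Attach evidentiality witnessed -gu → chiweigu.
Apply vowel harmony: chiweigu → chiweigi.

chiweigi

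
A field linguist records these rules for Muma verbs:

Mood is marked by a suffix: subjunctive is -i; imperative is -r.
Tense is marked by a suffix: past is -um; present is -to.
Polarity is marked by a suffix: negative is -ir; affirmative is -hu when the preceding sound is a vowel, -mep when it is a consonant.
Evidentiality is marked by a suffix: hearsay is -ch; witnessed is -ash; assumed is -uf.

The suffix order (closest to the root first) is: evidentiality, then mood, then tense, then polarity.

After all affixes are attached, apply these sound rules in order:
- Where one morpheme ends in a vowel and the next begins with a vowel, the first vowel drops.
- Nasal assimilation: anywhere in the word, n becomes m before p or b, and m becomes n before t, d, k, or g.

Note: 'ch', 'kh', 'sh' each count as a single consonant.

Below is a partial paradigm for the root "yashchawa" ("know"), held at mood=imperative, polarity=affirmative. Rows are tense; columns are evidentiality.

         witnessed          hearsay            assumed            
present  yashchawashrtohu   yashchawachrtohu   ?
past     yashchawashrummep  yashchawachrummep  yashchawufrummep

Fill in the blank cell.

yashchawufrtohu

Attach evidentiality assumed -uf → yashchawauf.
Attach mood imperative -r → yashchawaufr.
Attach tense present -to → yashchawaufrto.
Attach polarity affirmative -hu (after vowel 'o') → yashchawaufrtohu.
Apply vowel deletion: yashchawaufrtohu → yashchawufrtohu.
Nasal assimilation: no change.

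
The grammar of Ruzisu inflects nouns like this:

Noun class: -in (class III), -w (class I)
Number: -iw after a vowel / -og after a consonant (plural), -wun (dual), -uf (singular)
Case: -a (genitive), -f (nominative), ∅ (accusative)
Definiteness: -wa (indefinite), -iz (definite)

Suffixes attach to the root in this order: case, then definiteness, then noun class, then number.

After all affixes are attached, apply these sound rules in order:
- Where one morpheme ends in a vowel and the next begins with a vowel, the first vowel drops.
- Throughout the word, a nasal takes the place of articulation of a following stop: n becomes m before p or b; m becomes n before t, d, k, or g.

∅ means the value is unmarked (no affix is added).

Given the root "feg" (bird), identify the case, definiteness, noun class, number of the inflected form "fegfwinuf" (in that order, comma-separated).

nominative, indefinite, class III, singular

Segment: feg-f-wa-in-uf.
case: -f → nominative.
definiteness: -wa → indefinite.
noun class: -in → class III.
number: -uf → singular.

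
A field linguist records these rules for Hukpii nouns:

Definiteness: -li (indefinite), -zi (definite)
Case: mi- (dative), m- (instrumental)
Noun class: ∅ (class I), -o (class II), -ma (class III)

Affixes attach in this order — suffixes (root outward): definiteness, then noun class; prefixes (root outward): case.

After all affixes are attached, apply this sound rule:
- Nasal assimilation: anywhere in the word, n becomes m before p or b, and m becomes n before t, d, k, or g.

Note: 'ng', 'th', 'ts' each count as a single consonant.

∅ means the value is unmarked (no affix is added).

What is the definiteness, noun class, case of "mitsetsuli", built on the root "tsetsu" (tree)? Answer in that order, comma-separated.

indefinite, class I, dative

Segment: mi-tsetsu-li.
definiteness: -li → indefinite.
noun class: ∅ → class I.
case: mi- → dative.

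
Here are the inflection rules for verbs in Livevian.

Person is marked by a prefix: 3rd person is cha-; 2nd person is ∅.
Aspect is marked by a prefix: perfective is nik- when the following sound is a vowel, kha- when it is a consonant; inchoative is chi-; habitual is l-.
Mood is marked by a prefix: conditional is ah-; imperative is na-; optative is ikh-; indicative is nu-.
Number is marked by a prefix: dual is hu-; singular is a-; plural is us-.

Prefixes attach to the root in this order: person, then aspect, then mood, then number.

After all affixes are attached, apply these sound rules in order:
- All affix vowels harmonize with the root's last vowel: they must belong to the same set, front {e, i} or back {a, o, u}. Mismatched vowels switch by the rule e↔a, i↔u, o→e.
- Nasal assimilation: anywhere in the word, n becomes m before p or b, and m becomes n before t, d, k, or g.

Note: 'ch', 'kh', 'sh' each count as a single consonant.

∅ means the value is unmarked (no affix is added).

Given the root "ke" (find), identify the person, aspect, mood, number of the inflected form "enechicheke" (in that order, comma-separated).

3rd person, inchoative, imperative, singular

Segment: a-na-chi-cha-ke.
person: cha- → 3rd person.
aspect: chi- → inchoative.
mood: na- → imperative.
number: a- → singular.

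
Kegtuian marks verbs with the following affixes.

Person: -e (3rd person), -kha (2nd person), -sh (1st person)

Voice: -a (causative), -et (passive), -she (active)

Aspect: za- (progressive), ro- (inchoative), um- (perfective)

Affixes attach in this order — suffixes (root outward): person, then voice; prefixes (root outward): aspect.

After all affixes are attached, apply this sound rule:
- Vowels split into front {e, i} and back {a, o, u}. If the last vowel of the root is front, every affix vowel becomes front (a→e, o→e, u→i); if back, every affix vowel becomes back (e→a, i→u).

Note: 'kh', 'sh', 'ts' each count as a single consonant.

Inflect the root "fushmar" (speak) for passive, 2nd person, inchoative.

rofushmarkhaat

Attach person 2nd person -kha → fushmarkha.
Attach aspect inchoative ro- → rofushmarkha.
Attach voice passive -et → rofushmarkhaet.
Apply vowel harmony: rofushmarkhaet → rofushmarkhaat.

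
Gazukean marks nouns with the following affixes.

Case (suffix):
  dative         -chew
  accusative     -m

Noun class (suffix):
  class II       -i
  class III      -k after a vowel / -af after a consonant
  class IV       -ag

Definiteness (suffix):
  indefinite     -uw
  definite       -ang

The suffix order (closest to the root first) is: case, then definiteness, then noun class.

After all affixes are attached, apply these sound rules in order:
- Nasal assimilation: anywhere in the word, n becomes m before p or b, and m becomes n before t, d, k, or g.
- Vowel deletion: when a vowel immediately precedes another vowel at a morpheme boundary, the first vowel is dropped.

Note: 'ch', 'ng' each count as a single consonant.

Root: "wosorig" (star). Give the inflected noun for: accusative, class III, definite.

wosorigmangaf

Attach case accusative -m → wosorigm.
Attach definiteness definite -ang → wosorigmang.
Attach noun class class III -af (after consonant 'ng') → wosorigmangaf.
Nasal assimilation: no change.
Vowel deletion: no change.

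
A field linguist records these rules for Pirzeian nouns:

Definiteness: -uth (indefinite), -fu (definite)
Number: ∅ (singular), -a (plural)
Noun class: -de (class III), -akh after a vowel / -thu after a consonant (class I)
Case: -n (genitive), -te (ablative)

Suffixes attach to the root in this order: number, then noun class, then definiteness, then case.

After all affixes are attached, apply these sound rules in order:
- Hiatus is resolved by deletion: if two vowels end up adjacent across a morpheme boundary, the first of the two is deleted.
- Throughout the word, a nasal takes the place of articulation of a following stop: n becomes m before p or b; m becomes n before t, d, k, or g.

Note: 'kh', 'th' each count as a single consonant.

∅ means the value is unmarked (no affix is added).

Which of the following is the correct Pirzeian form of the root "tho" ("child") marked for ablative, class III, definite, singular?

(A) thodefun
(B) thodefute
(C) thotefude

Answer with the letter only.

B

number = singular: zero marking, form stays tho.
Attach noun class class III -de → thode.
Attach definiteness definite -fu → thodefu.
Attach case ablative -te → thodefute.
Vowel deletion: no change.
Nasal assimilation: no change.
So the correct form is thodefute, option (B).
(A) thodefun is wrong: it uses genitive instead of ablative for case.
(C) thotefude is wrong: it has the affixes in the wrong order.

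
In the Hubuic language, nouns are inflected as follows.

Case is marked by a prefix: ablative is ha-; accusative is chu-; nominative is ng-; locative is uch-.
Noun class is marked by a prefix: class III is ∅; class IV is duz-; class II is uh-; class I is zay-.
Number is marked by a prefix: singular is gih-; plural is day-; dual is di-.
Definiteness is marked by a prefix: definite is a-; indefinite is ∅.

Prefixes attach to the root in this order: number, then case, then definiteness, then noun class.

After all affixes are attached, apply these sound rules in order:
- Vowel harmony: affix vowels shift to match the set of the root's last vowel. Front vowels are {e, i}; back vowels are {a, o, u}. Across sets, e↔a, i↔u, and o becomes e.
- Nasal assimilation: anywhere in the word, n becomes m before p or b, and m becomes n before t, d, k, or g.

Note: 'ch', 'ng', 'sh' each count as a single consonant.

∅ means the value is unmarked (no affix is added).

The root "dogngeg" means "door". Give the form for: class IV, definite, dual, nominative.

Attach number dual di- → didogngeg.
Attach case nominative ng- → ngdidogngeg.
Attach definiteness definite a- → angdidogngeg.
Attach noun class class IV duz- → duzangdidogngeg.
Apply vowel harmony: duzangdidogngeg → dizengdidogngeg.
Nasal assimilation: no change.

dizengdidogngeg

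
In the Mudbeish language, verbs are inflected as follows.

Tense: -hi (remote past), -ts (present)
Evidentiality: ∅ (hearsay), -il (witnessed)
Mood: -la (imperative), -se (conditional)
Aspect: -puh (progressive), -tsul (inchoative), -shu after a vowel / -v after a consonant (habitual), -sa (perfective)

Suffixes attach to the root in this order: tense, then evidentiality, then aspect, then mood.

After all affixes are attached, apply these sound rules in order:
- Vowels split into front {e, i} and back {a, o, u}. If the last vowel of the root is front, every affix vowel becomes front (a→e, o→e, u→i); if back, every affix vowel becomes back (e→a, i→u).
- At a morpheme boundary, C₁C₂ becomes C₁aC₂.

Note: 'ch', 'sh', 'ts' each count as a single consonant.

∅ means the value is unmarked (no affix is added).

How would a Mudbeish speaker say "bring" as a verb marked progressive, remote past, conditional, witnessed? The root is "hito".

Attach tense remote past -hi → hitohi.
Attach evidentiality witnessed -il → hitohiil.
Attach aspect progressive -puh → hitohiilpuh.
Attach mood conditional -se → hitohiilpuhse.
Apply vowel harmony: hitohiilpuhse → hitohuulpuhsa.
Apply epenthesis: hitohuulpuhsa → hitohuulapuhasa.

hitohuulapuhasa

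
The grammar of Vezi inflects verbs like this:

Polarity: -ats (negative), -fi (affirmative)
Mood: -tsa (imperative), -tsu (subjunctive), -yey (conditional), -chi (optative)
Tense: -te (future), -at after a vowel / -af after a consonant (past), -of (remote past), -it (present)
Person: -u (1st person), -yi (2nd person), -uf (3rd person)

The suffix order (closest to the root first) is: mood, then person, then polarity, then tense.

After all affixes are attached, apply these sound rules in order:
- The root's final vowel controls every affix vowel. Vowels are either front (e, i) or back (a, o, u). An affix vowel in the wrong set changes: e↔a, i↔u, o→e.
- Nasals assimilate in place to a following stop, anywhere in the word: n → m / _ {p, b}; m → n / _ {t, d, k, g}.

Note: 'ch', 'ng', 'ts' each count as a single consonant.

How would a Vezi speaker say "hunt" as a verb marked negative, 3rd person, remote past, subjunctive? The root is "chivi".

Attach mood subjunctive -tsu → chivitsu.
Attach person 3rd person -uf → chivitsuuf.
Attach polarity negative -ats → chivitsuufats.
Attach tense remote past -of → chivitsuufatsof.
Apply vowel harmony: chivitsuufatsof → chivitsiifetsef.
Nasal assimilation: no change.

chivitsiifetsef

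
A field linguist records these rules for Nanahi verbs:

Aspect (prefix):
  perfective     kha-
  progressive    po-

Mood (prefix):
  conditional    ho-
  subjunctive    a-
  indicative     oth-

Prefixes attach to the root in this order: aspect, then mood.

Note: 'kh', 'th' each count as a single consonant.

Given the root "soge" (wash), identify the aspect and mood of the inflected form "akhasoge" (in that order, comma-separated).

perfective, subjunctive

Segment: a-kha-soge.
aspect: kha- → perfective.
mood: a- → subjunctive.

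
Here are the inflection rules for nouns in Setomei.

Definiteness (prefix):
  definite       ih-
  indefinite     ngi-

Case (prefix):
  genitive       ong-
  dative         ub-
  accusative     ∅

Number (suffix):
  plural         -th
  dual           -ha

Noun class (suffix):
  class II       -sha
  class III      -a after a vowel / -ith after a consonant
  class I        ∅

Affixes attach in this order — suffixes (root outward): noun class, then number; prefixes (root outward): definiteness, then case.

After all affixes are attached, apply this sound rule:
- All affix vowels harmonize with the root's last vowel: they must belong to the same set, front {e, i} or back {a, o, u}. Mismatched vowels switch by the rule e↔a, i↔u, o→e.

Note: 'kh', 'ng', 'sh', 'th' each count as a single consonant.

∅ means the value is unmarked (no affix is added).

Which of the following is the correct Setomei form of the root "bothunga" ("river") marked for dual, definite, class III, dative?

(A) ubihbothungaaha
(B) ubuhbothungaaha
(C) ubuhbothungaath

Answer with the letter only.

B

Attach noun class class III -a (after vowel 'a') → bothungaa.
Attach definiteness definite ih- → ihbothungaa.
Attach number dual -ha → ihbothungaaha.
Attach case dative ub- → ubihbothungaaha.
Apply vowel harmony: ubihbothungaaha → ubuhbothungaaha.
So the correct form is ubuhbothungaaha, option (B).
(A) ubihbothungaaha is wrong: it fails to apply the sound rule(s).
(C) ubuhbothungaath is wrong: it uses plural instead of dual for number.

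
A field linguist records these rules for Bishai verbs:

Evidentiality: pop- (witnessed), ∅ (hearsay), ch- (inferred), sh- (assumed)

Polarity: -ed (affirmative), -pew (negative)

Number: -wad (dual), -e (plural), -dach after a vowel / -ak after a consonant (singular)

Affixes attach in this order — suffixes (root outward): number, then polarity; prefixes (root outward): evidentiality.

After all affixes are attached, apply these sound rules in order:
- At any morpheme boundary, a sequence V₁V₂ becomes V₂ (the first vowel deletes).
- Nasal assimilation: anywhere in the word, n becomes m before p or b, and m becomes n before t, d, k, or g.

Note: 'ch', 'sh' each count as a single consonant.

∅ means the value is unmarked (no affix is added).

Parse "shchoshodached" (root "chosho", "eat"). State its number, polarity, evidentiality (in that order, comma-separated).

singular, affirmative, assumed

Segment: sh-chosho-dach-ed.
number: -dach/ak → singular.
polarity: -ed → affirmative.
evidentiality: sh- → assumed.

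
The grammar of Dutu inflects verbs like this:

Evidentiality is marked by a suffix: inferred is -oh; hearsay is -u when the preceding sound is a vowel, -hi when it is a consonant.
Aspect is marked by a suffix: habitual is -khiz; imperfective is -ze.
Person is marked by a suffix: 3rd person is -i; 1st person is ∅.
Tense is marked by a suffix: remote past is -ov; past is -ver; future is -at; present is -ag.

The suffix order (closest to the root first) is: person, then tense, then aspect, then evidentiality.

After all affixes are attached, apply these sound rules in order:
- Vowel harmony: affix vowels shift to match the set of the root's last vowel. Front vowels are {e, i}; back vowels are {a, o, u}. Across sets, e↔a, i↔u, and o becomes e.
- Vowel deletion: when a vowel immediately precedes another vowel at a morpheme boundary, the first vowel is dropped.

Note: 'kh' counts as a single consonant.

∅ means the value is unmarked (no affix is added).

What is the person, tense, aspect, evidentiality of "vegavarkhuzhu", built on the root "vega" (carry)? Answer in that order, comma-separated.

1st person, past, habitual, hearsay

Segment: vega-ver-khiz-hi.
person: ∅ → 1st person.
tense: -ver → past.
aspect: -khiz → habitual.
evidentiality: -u/hi → hearsay.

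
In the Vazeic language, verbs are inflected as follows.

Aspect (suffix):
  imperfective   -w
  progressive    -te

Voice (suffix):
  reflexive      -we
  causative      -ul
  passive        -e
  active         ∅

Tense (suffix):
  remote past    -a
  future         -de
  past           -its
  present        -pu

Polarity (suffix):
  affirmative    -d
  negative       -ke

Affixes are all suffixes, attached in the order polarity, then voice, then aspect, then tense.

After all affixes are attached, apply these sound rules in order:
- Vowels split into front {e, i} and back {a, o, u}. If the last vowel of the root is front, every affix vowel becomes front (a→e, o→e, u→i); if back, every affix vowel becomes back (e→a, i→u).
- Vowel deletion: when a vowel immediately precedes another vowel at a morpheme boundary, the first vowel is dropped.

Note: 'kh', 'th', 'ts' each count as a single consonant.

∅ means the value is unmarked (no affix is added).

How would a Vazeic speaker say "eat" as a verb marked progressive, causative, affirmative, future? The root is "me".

mediltede

Attach polarity affirmative -d → med.
Attach voice causative -ul → medul.
Attach aspect progressive -te → medulte.
Attach tense future -de → medultede.
Apply vowel harmony: medultede → mediltede.
Vowel deletion: no change.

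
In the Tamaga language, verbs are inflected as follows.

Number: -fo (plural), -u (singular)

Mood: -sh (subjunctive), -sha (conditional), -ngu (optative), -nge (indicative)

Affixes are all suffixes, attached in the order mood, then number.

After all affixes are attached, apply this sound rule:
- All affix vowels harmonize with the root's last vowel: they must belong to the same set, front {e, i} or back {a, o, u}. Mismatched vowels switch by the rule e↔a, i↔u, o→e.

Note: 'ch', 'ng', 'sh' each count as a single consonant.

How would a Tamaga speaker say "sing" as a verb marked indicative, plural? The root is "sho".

Attach mood indicative -nge → shonge.
Attach number plural -fo → shongefo.
Apply vowel harmony: shongefo → shongafo.

shongafo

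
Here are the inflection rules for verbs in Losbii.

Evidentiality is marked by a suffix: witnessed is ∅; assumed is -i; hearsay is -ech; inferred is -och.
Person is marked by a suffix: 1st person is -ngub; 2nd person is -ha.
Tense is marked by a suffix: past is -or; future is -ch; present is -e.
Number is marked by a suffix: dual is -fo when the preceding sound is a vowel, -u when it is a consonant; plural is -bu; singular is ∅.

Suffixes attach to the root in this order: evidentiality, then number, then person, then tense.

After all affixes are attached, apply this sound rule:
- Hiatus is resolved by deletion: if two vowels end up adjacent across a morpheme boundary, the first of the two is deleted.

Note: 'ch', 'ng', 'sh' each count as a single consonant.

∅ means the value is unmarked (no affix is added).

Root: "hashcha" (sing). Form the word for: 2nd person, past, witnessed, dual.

hashchafohor

evidentiality = witnessed: zero marking, form stays hashcha.
Attach number dual -fo (after vowel 'a') → hashchafo.
Attach person 2nd person -ha → hashchafoha.
Attach tense past -or → hashchafohaor.
Apply vowel deletion: hashchafohaor → hashchafohor.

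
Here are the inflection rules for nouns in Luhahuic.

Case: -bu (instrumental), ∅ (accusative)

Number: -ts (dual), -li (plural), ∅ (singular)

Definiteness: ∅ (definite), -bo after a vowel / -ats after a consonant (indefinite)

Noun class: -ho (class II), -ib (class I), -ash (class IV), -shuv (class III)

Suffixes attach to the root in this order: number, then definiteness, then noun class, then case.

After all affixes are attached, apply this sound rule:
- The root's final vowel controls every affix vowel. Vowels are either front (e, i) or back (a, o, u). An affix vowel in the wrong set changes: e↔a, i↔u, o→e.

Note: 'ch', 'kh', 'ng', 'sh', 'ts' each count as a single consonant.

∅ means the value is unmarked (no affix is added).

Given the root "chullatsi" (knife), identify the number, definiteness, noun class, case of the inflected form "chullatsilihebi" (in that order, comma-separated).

Segment: chullatsi-li-ho-bu.
number: -li → plural.
definiteness: ∅ → definite.
noun class: -ho → class II.
case: -bu → instrumental.

plural, definite, class II, instrumental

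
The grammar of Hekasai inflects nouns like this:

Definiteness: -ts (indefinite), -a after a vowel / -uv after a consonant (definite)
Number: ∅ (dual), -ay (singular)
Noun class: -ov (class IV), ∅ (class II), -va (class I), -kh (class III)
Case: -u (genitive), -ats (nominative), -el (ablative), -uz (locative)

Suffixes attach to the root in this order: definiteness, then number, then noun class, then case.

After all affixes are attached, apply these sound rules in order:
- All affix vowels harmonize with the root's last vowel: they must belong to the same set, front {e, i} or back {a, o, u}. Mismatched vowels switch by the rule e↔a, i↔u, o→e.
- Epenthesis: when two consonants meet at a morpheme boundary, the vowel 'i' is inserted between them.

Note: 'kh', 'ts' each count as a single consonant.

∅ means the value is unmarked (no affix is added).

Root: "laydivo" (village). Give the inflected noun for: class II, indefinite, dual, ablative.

Attach definiteness indefinite -ts → laydivots.
number = dual: zero marking, form stays laydivots.
noun class = class II: zero marking, form stays laydivots.
Attach case ablative -el → laydivotsel.
Apply vowel harmony: laydivotsel → laydivotsal.
Epenthesis: no change.

laydivotsal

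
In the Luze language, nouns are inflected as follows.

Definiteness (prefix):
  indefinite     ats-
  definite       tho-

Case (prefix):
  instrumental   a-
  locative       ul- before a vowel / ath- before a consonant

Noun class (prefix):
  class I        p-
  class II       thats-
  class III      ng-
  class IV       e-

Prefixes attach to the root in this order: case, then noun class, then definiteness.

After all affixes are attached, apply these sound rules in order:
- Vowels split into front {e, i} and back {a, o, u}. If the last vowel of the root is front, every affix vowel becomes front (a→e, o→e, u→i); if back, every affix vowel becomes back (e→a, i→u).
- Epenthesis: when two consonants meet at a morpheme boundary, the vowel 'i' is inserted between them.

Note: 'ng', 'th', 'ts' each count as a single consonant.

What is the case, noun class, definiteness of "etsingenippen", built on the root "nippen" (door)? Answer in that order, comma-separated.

Segment: ats-ng-a-nippen.
case: a- → instrumental.
noun class: ng- → class III.
definiteness: ats- → indefinite.

instrumental, class III, indefinite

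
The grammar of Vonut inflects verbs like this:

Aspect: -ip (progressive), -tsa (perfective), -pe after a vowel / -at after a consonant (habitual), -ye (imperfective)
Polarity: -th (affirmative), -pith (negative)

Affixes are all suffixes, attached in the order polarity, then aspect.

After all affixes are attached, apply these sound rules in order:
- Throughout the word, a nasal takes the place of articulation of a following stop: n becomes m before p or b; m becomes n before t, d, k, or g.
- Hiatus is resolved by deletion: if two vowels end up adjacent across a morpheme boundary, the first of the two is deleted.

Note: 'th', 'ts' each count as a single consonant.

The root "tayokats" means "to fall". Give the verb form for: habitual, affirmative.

Attach polarity affirmative -th → tayokatsth.
Attach aspect habitual -at (after consonant 'th') → tayokatsthat.
Nasal assimilation: no change.
Vowel deletion: no change.

tayokatsthat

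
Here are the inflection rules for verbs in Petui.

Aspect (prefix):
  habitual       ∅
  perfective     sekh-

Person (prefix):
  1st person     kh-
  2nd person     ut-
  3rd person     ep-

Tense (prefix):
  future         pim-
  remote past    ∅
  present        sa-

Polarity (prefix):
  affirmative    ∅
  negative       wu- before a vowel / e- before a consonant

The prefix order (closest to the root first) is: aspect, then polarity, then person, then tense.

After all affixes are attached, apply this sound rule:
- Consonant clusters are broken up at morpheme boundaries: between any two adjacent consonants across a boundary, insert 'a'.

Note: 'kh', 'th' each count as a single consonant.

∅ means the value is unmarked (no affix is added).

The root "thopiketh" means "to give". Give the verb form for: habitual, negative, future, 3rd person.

pimepethopiketh

aspect = habitual: zero marking, form stays thopiketh.
Attach polarity negative e- (before consonant 'th') → ethopiketh.
Attach person 3rd person ep- → epethopiketh.
Attach tense future pim- → pimepethopiketh.
Epenthesis: no change.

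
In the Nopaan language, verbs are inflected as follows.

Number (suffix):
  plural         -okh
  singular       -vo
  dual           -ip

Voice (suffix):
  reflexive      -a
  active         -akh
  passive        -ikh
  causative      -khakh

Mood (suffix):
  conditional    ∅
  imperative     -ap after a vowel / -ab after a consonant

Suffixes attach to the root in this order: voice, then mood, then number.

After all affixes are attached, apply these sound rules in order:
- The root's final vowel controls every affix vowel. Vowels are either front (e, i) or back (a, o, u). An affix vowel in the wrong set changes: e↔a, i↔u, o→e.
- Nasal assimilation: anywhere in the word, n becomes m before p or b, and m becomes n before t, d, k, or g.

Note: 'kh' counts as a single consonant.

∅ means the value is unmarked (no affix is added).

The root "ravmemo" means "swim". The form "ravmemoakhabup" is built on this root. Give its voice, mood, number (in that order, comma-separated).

Segment: ravmemo-akh-ab-ip.
voice: -akh → active.
mood: -ap/ab → imperative.
number: -ip → dual.

active, imperative, dual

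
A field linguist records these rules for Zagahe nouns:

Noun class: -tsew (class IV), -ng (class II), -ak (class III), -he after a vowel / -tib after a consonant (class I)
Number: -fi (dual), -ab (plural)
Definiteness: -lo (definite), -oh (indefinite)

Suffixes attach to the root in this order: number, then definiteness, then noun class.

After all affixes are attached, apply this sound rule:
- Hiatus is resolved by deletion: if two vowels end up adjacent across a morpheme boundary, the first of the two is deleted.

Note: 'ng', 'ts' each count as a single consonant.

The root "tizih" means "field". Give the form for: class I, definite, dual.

tizihfilohe

Attach number dual -fi → tizihfi.
Attach definiteness definite -lo → tizihfilo.
Attach noun class class I -he (after vowel 'o') → tizihfilohe.
Vowel deletion: no change.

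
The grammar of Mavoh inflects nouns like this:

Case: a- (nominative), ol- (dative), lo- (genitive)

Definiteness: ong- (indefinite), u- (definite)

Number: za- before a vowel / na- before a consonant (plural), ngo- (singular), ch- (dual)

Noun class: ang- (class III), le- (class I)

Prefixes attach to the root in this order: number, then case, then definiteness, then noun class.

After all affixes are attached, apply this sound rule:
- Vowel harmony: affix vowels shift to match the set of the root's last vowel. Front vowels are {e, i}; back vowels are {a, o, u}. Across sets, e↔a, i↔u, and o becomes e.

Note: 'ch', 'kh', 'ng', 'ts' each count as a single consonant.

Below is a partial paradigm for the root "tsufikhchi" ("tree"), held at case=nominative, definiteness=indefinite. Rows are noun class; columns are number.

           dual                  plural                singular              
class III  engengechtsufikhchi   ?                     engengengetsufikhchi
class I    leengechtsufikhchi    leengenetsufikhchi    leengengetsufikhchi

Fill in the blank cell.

engengenetsufikhchi

Attach number plural na- (before consonant 'ts') → natsufikhchi.
Attach case nominative a- → anatsufikhchi.
Attach definiteness indefinite ong- → onganatsufikhchi.
Attach noun class class III ang- → angonganatsufikhchi.
Apply vowel harmony: angonganatsufikhchi → engengenetsufikhchi.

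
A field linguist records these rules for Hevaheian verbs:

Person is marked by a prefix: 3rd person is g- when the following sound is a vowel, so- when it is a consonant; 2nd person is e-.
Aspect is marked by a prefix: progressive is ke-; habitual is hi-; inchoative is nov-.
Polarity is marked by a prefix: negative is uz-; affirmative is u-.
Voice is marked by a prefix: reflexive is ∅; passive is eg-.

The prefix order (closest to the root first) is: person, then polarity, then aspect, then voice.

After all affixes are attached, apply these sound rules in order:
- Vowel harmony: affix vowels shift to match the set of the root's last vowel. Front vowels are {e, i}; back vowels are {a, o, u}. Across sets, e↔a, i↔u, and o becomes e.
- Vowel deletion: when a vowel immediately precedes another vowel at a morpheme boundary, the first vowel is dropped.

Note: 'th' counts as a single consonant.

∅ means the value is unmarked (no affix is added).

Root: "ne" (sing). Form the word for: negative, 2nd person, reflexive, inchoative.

nevizene

Attach person 2nd person e- → ene.
Attach polarity negative uz- → uzene.
Attach aspect inchoative nov- → novuzene.
voice = reflexive: zero marking, form stays novuzene.
Apply vowel harmony: novuzene → nevizene.
Vowel deletion: no change.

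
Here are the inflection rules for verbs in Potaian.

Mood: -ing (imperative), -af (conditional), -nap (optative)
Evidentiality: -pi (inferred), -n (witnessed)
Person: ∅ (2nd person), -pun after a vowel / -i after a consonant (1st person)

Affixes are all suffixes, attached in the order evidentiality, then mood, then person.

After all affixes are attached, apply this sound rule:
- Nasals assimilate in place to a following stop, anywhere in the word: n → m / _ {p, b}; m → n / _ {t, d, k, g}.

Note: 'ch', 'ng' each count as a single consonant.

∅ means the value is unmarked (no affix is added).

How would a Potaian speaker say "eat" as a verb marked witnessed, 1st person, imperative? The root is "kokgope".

Attach evidentiality witnessed -n → kokgopen.
Attach mood imperative -ing → kokgopening.
Attach person 1st person -i (after consonant 'ng') → kokgopeningi.
Nasal assimilation: no change.

kokgopeningi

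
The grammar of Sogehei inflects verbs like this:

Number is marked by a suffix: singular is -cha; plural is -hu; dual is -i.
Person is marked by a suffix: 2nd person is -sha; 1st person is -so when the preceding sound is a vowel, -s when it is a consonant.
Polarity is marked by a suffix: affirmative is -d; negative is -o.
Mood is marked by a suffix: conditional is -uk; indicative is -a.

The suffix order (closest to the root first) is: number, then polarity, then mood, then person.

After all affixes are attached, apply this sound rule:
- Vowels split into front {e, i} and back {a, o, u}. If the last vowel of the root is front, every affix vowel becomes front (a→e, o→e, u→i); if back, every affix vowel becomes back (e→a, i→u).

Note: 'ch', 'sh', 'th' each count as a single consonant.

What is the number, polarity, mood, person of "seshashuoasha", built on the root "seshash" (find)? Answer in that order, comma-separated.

Segment: seshash-i-o-a-sha.
number: -i → dual.
polarity: -o → negative.
mood: -a → indicative.
person: -sha → 2nd person.

dual, negative, indicative, 2nd person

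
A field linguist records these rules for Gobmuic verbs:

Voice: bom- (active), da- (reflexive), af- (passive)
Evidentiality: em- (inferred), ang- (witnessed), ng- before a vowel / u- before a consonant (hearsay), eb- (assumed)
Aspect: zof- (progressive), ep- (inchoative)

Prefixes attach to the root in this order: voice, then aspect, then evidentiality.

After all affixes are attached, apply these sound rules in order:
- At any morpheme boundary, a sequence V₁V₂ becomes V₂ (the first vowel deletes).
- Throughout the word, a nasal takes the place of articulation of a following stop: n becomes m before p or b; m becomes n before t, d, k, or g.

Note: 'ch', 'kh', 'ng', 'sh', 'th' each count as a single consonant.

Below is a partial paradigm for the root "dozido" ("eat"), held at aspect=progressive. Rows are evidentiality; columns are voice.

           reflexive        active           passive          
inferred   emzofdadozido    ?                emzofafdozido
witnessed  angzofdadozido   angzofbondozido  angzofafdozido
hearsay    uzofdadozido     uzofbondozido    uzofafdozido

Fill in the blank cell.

Attach voice active bom- → bomdozido.
Attach aspect progressive zof- → zofbomdozido.
Attach evidentiality inferred em- → emzofbomdozido.
Vowel deletion: no change.
Apply nasal assimilation: emzofbomdozido → emzofbondozido.

emzofbondozido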